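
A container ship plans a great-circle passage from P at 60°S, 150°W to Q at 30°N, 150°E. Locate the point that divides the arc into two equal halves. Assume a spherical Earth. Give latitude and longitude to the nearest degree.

Convert each endpoint to a unit vector on the sphere (x = cos φ cos λ, y = cos φ sin λ, z = sin φ).
The central angle between the endpoints is δ = arccos(p₁·p₂) ≈ 1.789 rad (102.5°).
Interpolate at f = 1/2 with slerp weights a = sin((1−f)δ)/sin δ ≈ 0.799, b = sin(fδ)/sin δ ≈ 0.799.
p = a·p₁ + b·p₂ ≈ (-0.945, 0.146, -0.292); φ = arcsin(p_z) ≈ -17.00°, λ = atan2(p_y, p_x) ≈ 171.21°.

≈ 17°S, 171°E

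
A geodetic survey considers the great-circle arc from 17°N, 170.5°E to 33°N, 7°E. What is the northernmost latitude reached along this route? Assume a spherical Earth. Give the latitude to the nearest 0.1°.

The great circle lies in the plane with unit normal n̂ = (p₁ × p₂)/|p₁ × p₂|.
Here n̂_z ≈ -0.287; the vertex latitude is φ_max = arccos|n̂_z| ≈ 73.3°.

≈ 73.3°N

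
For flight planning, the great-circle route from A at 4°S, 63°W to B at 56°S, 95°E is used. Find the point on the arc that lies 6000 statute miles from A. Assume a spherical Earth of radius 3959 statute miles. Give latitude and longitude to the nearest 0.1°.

≈ 76.4°S, 30.1°E

Convert each endpoint to a unit vector on the sphere (x = cos φ cos λ, y = cos φ sin λ, z = sin φ).
The central angle between the endpoints is δ = arccos(p₁·p₂) ≈ 2.048 rad (117.3°). The total great-circle distance is δ·R ≈ 2.048 × 3959 ≈ 8108 mi, so the target fraction is f = 6000/8108 ≈ 0.740.
Interpolate at f ≈ 0.740 with slerp weights a = sin((1−f)δ)/sin δ ≈ 0.572, b = sin(fδ)/sin δ ≈ 1.124.
p = a·p₁ + b·p₂ ≈ (0.204, 0.118, -0.972); φ = arcsin(p_z) ≈ -76.36°, λ = atan2(p_y, p_x) ≈ 30.06°.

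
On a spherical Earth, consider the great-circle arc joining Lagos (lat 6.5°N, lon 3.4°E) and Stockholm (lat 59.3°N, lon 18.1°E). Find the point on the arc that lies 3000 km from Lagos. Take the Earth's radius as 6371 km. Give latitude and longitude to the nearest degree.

From cos δ = sin φ₁ sin φ₂ + cos φ₁ cos φ₂ cos Δλ, the central angle is δ ≈ 0.942 rad (54.0°). The total great-circle distance is δ·R ≈ 0.942 × 6371 ≈ 6003 km, so the target fraction is f = 3000/6003 ≈ 0.500.
Interpolate at f ≈ 0.500 with slerp weights a = sin((1−f)δ)/sin δ ≈ 0.561, b = sin(fδ)/sin δ ≈ 0.561.
p = a·p₁ + b·p₂ ≈ (0.829, 0.122, 0.546); φ = arcsin(p_z) ≈ 33.08°, λ = atan2(p_y, p_x) ≈ 8.38°.

≈ lat 33°N, lon 8°E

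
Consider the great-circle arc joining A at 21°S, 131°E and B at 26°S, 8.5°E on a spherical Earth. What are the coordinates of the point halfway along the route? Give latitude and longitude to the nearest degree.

≈ 42°S, 72°E

Convert each endpoint to a unit vector on the sphere (x = cos φ cos λ, y = cos φ sin λ, z = sin φ).
The central angle between the endpoints is δ = arccos(p₁·p₂) ≈ 1.869 rad (107.1°).
Interpolate at f = 1/2 with slerp weights a = sin((1−f)δ)/sin δ ≈ 0.841, b = sin(fδ)/sin δ ≈ 0.841.
p = a·p₁ + b·p₂ ≈ (0.233, 0.705, -0.670); φ = arcsin(p_z) ≈ -42.10°, λ = atan2(p_y, p_x) ≈ 71.73°.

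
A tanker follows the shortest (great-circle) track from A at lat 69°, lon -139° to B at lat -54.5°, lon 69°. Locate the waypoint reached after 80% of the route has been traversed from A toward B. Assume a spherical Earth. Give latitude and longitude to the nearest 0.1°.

≈ lat -25.1°, lon 86.4°

Convert each endpoint to a unit vector on the sphere (x = cos φ cos λ, y = cos φ sin λ, z = sin φ).
The central angle between the endpoints is δ = arccos(p₁·p₂) ≈ 2.805 rad (160.7°).
Interpolate at f = 0.80 with slerp weights a = sin((1−f)δ)/sin δ ≈ 1.609, b = sin(fδ)/sin δ ≈ 2.366.
p = a·p₁ + b·p₂ ≈ (0.057, 0.904, -0.423); φ = arcsin(p_z) ≈ -25.05°, λ = atan2(p_y, p_x) ≈ 86.39°.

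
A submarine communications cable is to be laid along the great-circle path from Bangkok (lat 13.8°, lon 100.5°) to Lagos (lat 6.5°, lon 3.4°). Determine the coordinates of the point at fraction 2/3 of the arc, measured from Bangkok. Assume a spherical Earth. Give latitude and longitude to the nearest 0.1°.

Convert each endpoint to a unit vector on the sphere (x = cos φ cos λ, y = cos φ sin λ, z = sin φ).
The central angle between the endpoints is δ = arccos(p₁·p₂) ≈ 1.663 rad (95.3°).
Interpolate at f = 2/3 with slerp weights a = sin((1−f)δ)/sin δ ≈ 0.529, b = sin(fδ)/sin δ ≈ 0.899.
p = a·p₁ + b·p₂ ≈ (0.798, 0.558, 0.228); φ = arcsin(p_z) ≈ 13.17°, λ = atan2(p_y, p_x) ≈ 34.95°.

≈ lat 13.2°, lon 35.0°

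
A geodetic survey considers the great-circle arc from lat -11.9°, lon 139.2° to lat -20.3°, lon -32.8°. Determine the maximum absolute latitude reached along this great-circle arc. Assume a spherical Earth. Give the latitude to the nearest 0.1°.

≈ -76.5°

The great circle lies in the plane with unit normal n̂ = (p₁ × p₂)/|p₁ × p₂|.
Here n̂_z ≈ -0.234; the vertex latitude is φ_max = arccos|n̂_z| ≈ 76.5°.
Check via Clairaut: cos φ_max = |cos φ₁| · sin C = cos(11.9°)·sin(166.2°) ≈ 0.234, again giving ≈ 76.5°.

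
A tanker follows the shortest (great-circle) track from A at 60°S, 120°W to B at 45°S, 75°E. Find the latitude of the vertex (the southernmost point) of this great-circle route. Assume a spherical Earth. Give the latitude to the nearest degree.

The great circle lies in the plane with unit normal n̂ = (p₁ × p₂)/|p₁ × p₂|.
Here n̂_z ≈ -0.095; the vertex latitude is φ_max = arccos|n̂_z| ≈ 84.5°.

≈ 85°S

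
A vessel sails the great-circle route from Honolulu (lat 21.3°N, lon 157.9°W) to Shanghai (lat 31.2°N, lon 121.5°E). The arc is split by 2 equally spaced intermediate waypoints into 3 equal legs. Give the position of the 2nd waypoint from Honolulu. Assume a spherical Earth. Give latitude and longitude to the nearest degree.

Convert each endpoint to a unit vector on the sphere (x = cos φ cos λ, y = cos φ sin λ, z = sin φ).
The central angle between the endpoints is δ = arccos(p₁·p₂) ≈ 1.247 rad (71.4°).
Interpolate at f = 2/3 with slerp weights a = sin((1−f)δ)/sin δ ≈ 0.426, b = sin(fδ)/sin δ ≈ 0.779.
p = a·p₁ + b·p₂ ≈ (-0.716, 0.419, 0.558); φ = arcsin(p_z) ≈ 33.95°, λ = atan2(p_y, p_x) ≈ 149.66°.

≈ lat 34°N, lon 150°E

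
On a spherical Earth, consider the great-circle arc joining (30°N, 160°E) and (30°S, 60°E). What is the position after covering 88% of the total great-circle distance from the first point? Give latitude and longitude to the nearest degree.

≈ (24°S, 74°E)

Write both endpoints as unit vectors p₁, p₂ with components (cos φ cos λ, cos φ sin λ, sin φ).
The central angle between the endpoints is δ = arccos(p₁·p₂) ≈ 1.961 rad (112.3°).
Interpolate at f = 0.88 with slerp weights a = sin((1−f)δ)/sin δ ≈ 0.252, b = sin(fδ)/sin δ ≈ 1.068.
p = a·p₁ + b·p₂ ≈ (0.257, 0.876, -0.408); φ = arcsin(p_z) ≈ -24.09°, λ = atan2(p_y, p_x) ≈ 73.62°.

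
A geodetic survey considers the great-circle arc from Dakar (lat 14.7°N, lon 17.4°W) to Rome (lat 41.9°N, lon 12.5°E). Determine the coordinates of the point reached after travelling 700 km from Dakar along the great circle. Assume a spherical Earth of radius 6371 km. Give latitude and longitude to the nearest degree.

From cos δ = sin φ₁ sin φ₂ + cos φ₁ cos φ₂ cos Δλ, the central angle is δ ≈ 0.654 rad (37.5°). The total great-circle distance is δ·R ≈ 0.654 × 6371 ≈ 4167 km, so the target fraction is f = 700/4167 ≈ 0.168.
Interpolate at f ≈ 0.168 with slerp weights a = sin((1−f)δ)/sin δ ≈ 0.851, b = sin(fδ)/sin δ ≈ 0.180.
p = a·p₁ + b·p₂ ≈ (0.916, -0.217, 0.336); φ = arcsin(p_z) ≈ 19.65°, λ = atan2(p_y, p_x) ≈ -13.33°.

≈ lat 20°N, lon 13°W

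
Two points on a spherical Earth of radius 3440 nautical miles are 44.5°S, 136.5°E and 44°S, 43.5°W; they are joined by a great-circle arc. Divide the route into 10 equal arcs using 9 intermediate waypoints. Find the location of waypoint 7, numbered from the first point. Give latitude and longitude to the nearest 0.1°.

Convert each endpoint to a unit vector on the sphere (x = cos φ cos λ, y = cos φ sin λ, z = sin φ).
The central angle between the endpoints is δ = arccos(p₁·p₂) ≈ 1.597 rad (91.5°).
Interpolate at f = 7/10 with slerp weights a = sin((1−f)δ)/sin δ ≈ 0.461, b = sin(fδ)/sin δ ≈ 0.899.
p = a·p₁ + b·p₂ ≈ (0.231, -0.219, -0.948); φ = arcsin(p_z) ≈ -71.45°, λ = atan2(p_y, p_x) ≈ -43.50°.

≈ 71.4°S, 43.5°W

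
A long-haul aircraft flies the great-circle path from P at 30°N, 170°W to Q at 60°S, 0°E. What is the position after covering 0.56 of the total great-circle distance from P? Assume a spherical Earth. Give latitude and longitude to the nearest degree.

From cos δ = sin φ₁ sin φ₂ + cos φ₁ cos φ₂ cos Δλ, the central angle is δ ≈ 2.605 rad (149.3°).
Interpolate at f = 0.56 with slerp weights a = sin((1−f)δ)/sin δ ≈ 1.782, b = sin(fδ)/sin δ ≈ 1.944.
p = a·p₁ + b·p₂ ≈ (-0.548, -0.268, -0.792); φ = arcsin(p_z) ≈ -52.39°, λ = atan2(p_y, p_x) ≈ -153.94°.

≈ 52°S, 154°W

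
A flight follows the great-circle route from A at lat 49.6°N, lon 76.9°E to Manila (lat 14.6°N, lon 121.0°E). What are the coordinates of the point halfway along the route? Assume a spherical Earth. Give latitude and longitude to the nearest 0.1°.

≈ lat 34.0°N, lon 103.5°E

The haversine formula gives a central angle δ ≈ 0.873 rad (50.0°) between the endpoints.
Interpolate at f = 1/2 with slerp weights a = sin((1−f)δ)/sin δ ≈ 0.552, b = sin(fδ)/sin δ ≈ 0.552.
p = a·p₁ + b·p₂ ≈ (-0.194, 0.806, 0.559); φ = arcsin(p_z) ≈ 34.01°, λ = atan2(p_y, p_x) ≈ 103.53°.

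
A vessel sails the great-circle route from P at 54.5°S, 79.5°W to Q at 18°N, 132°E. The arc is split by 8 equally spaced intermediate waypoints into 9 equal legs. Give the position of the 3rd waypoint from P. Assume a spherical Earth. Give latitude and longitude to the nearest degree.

Write both endpoints as unit vectors p₁, p₂ with components (cos φ cos λ, cos φ sin λ, sin φ).
The central angle between the endpoints is δ = arccos(p₁·p₂) ≈ 2.378 rad (136.3°).
Interpolate at f = 3/9 with slerp weights a = sin((1−f)δ)/sin δ ≈ 1.446, b = sin(fδ)/sin δ ≈ 1.030.
p = a·p₁ + b·p₂ ≈ (-0.503, -0.098, -0.859); φ = arcsin(p_z) ≈ -59.21°, λ = atan2(p_y, p_x) ≈ -169.01°.

≈ 59°S, 169°W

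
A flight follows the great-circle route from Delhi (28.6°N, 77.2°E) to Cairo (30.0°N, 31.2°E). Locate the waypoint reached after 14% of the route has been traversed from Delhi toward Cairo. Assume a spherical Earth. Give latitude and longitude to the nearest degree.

From cos δ = sin φ₁ sin φ₂ + cos φ₁ cos φ₂ cos Δλ, the central angle is δ ≈ 0.696 rad (39.9°).
Interpolate at f = 0.14 with slerp weights a = sin((1−f)δ)/sin δ ≈ 0.879, b = sin(fδ)/sin δ ≈ 0.152.
p = a·p₁ + b·p₂ ≈ (0.283, 0.820, 0.497); φ = arcsin(p_z) ≈ 29.77°, λ = atan2(p_y, p_x) ≈ 70.95°.

≈ 30°N, 71°E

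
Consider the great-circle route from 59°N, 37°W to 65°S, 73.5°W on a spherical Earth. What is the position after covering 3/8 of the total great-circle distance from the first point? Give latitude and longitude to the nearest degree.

≈ 13°N, 51°W

From cos δ = sin φ₁ sin φ₂ + cos φ₁ cos φ₂ cos Δλ, the central angle is δ ≈ 2.217 rad (127.0°).
Interpolate at f = 3/8 with slerp weights a = sin((1−f)δ)/sin δ ≈ 1.231, b = sin(fδ)/sin δ ≈ 0.925.
p = a·p₁ + b·p₂ ≈ (0.617, -0.756, 0.217); φ = arcsin(p_z) ≈ 12.51°, λ = atan2(p_y, p_x) ≈ -50.78°.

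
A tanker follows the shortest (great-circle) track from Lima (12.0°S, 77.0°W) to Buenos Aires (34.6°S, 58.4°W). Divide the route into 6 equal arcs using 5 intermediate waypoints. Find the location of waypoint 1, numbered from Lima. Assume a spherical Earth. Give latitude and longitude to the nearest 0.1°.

≈ (15.9°S, 74.3°W)

Write both endpoints as unit vectors p₁, p₂ with components (cos φ cos λ, cos φ sin λ, sin φ).
The central angle between the endpoints is δ = arccos(p₁·p₂) ≈ 0.492 rad (28.2°).
Interpolate at f = 1/6 with slerp weights a = sin((1−f)δ)/sin δ ≈ 0.844, b = sin(fδ)/sin δ ≈ 0.173.
p = a·p₁ + b·p₂ ≈ (0.260, -0.926, -0.274); φ = arcsin(p_z) ≈ -15.90°, λ = atan2(p_y, p_x) ≈ -74.29°.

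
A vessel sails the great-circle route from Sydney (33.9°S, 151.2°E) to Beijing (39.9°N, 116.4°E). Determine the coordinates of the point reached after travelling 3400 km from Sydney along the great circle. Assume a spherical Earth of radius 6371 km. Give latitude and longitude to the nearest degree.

≈ (6°S, 138°E)

Convert each endpoint to a unit vector on the sphere (x = cos φ cos λ, y = cos φ sin λ, z = sin φ).
The central angle between the endpoints is δ = arccos(p₁·p₂) ≈ 1.405 rad (80.5°). The total great-circle distance is δ·R ≈ 1.405 × 6371 ≈ 8951 km, so the target fraction is f = 3400/8951 ≈ 0.380.
Interpolate at f ≈ 0.380 with slerp weights a = sin((1−f)δ)/sin δ ≈ 0.776, b = sin(fδ)/sin δ ≈ 0.516.
p = a·p₁ + b·p₂ ≈ (-0.740, 0.665, -0.102); φ = arcsin(p_z) ≈ -5.85°, λ = atan2(p_y, p_x) ≈ 138.08°.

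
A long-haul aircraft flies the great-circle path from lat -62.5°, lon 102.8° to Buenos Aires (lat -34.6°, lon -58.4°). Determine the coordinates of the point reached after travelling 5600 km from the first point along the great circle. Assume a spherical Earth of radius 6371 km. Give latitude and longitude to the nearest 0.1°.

The haversine formula gives a central angle δ ≈ 1.426 rad (81.7°) between the endpoints. The total great-circle distance is δ·R ≈ 1.426 × 6371 ≈ 9088 km, so the target fraction is f = 5600/9088 ≈ 0.616.
Interpolate at f ≈ 0.616 with slerp weights a = sin((1−f)δ)/sin δ ≈ 0.526, b = sin(fδ)/sin δ ≈ 0.778.
p = a·p₁ + b·p₂ ≈ (0.282, -0.309, -0.908); φ = arcsin(p_z) ≈ -65.29°, λ = atan2(p_y, p_x) ≈ -47.61°.

≈ lat -65.3°, lon -47.6°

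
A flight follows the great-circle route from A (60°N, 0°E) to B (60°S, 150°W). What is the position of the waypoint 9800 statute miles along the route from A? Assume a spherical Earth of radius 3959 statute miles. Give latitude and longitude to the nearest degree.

≈ (49°S, 114°W)

Write both endpoints as unit vectors p₁, p₂ with components (cos φ cos λ, cos φ sin λ, sin φ).
The central angle between the endpoints is δ = arccos(p₁·p₂) ≈ 2.882 rad (165.1°). The total great-circle distance is δ·R ≈ 2.882 × 3959 ≈ 11410 mi, so the target fraction is f = 9800/11410 ≈ 0.859.
Interpolate at f ≈ 0.859 with slerp weights a = sin((1−f)δ)/sin δ ≈ 1.541, b = sin(fδ)/sin δ ≈ 2.408.
p = a·p₁ + b·p₂ ≈ (-0.272, -0.602, -0.751); φ = arcsin(p_z) ≈ -48.65°, λ = atan2(p_y, p_x) ≈ -114.32°.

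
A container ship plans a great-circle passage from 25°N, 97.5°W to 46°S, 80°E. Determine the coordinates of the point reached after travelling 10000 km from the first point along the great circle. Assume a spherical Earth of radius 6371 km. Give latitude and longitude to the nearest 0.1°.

≈ 64.5°S, 86.2°W

From cos δ = sin φ₁ sin φ₂ + cos φ₁ cos φ₂ cos Δλ, the central angle is δ ≈ 2.773 rad (158.9°). The total great-circle distance is δ·R ≈ 2.773 × 6371 ≈ 17669 km, so the target fraction is f = 10000/17669 ≈ 0.566.
Interpolate at f ≈ 0.566 with slerp weights a = sin((1−f)δ)/sin δ ≈ 2.593, b = sin(fδ)/sin δ ≈ 2.778.
p = a·p₁ + b·p₂ ≈ (0.028, -0.430, -0.903); φ = arcsin(p_z) ≈ -64.50°, λ = atan2(p_y, p_x) ≈ -86.22°.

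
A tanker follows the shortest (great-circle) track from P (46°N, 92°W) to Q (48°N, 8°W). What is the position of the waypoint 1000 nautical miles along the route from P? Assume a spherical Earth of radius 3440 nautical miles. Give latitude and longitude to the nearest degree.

≈ (53°N, 69°W)

From cos δ = sin φ₁ sin φ₂ + cos φ₁ cos φ₂ cos Δλ, the central angle is δ ≈ 0.948 rad (54.3°). The total great-circle distance is δ·R ≈ 0.948 × 3440 ≈ 3262 nmi, so the target fraction is f = 1000/3262 ≈ 0.307.
Interpolate at f ≈ 0.307 with slerp weights a = sin((1−f)δ)/sin δ ≈ 0.752, b = sin(fδ)/sin δ ≈ 0.353.
p = a·p₁ + b·p₂ ≈ (0.216, -0.555, 0.803); φ = arcsin(p_z) ≈ 53.45°, λ = atan2(p_y, p_x) ≈ -68.78°.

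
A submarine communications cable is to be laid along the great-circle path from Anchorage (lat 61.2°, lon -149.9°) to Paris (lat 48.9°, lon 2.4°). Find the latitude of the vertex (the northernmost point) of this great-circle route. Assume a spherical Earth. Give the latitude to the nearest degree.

≈ 81°

The great circle lies in the plane with unit normal n̂ = (p₁ × p₂)/|p₁ × p₂|.
Here n̂_z ≈ +0.159; the vertex latitude is φ_max = arccos|n̂_z| ≈ 80.8°.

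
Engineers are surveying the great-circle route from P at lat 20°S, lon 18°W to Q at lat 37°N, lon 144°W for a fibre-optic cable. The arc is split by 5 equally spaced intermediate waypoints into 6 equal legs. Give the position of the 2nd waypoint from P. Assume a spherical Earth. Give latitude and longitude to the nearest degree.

The haversine formula gives a central angle δ ≈ 2.274 rad (130.3°) between the endpoints.
Interpolate at f = 2/6 with slerp weights a = sin((1−f)δ)/sin δ ≈ 1.309, b = sin(fδ)/sin δ ≈ 0.902.
p = a·p₁ + b·p₂ ≈ (0.588, -0.804, 0.095); φ = arcsin(p_z) ≈ 5.44°, λ = atan2(p_y, p_x) ≈ -53.82°.

≈ lat 5°N, lon 54°W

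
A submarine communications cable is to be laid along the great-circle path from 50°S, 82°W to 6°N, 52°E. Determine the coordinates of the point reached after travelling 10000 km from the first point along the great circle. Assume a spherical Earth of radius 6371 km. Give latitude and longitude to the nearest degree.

Convert each endpoint to a unit vector on the sphere (x = cos φ cos λ, y = cos φ sin λ, z = sin φ).
The central angle between the endpoints is δ = arccos(p₁·p₂) ≈ 2.123 rad (121.6°). The total great-circle distance is δ·R ≈ 2.123 × 6371 ≈ 13522 km, so the target fraction is f = 10000/13522 ≈ 0.740.
Interpolate at f ≈ 0.740 with slerp weights a = sin((1−f)δ)/sin δ ≈ 0.617, b = sin(fδ)/sin δ ≈ 1.174.
p = a·p₁ + b·p₂ ≈ (0.774, 0.528, -0.350); φ = arcsin(p_z) ≈ -20.47°, λ = atan2(p_y, p_x) ≈ 34.28°.

≈ 20°S, 34°E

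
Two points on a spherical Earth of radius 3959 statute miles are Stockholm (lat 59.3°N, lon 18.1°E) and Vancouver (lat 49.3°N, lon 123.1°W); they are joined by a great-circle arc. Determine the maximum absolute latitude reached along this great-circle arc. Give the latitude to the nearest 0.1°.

≈ 76.9°N

The great circle lies in the plane with unit normal n̂ = (p₁ × p₂)/|p₁ × p₂|.
Here n̂_z ≈ -0.227; the vertex latitude is φ_max = arccos|n̂_z| ≈ 76.9°.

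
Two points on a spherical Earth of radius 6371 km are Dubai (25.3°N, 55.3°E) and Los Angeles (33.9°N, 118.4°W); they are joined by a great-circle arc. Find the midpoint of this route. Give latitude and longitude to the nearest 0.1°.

The haversine formula gives a central angle δ ≈ 2.103 rad (120.5°) between the endpoints.
Interpolate at f = 1/2 with slerp weights a = sin((1−f)δ)/sin δ ≈ 1.008, b = sin(fδ)/sin δ ≈ 1.008.
p = a·p₁ + b·p₂ ≈ (0.121, 0.013, 0.993); φ = arcsin(p_z) ≈ 83.02°, λ = atan2(p_y, p_x) ≈ 6.27°.

≈ 83.0°N, 6.3°E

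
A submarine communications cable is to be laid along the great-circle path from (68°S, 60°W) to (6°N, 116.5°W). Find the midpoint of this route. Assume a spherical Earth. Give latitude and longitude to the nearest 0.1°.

Convert each endpoint to a unit vector on the sphere (x = cos φ cos λ, y = cos φ sin λ, z = sin φ).
The central angle between the endpoints is δ = arccos(p₁·p₂) ≈ 1.462 rad (83.8°).
Interpolate at f = 1/2 with slerp weights a = sin((1−f)δ)/sin δ ≈ 0.672, b = sin(fδ)/sin δ ≈ 0.672.
p = a·p₁ + b·p₂ ≈ (-0.172, -0.816, -0.552); φ = arcsin(p_z) ≈ -33.54°, λ = atan2(p_y, p_x) ≈ -101.92°.

≈ (33.5°S, 101.9°W)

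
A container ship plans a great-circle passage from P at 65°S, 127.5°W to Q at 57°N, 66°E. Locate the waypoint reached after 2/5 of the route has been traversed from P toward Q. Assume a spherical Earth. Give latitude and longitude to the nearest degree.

Convert each endpoint to a unit vector on the sphere (x = cos φ cos λ, y = cos φ sin λ, z = sin φ).
The central angle between the endpoints is δ = arccos(p₁·p₂) ≈ 2.962 rad (169.7°).
Interpolate at f = 2/5 with slerp weights a = sin((1−f)δ)/sin δ ≈ 5.478, b = sin(fδ)/sin δ ≈ 5.185.
p = a·p₁ + b·p₂ ≈ (-0.261, 0.743, -0.616); φ = arcsin(p_z) ≈ -38.05°, λ = atan2(p_y, p_x) ≈ 109.34°.

≈ 38°S, 109°E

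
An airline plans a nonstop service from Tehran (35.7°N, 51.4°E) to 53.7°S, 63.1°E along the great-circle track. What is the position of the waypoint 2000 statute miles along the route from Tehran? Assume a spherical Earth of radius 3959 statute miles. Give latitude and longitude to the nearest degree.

The haversine formula gives a central angle δ ≈ 1.570 rad (90.0°) between the endpoints. The total great-circle distance is δ·R ≈ 1.570 × 3959 ≈ 6217 mi, so the target fraction is f = 2000/6217 ≈ 0.322.
Interpolate at f ≈ 0.322 with slerp weights a = sin((1−f)δ)/sin δ ≈ 0.875, b = sin(fδ)/sin δ ≈ 0.484.
p = a·p₁ + b·p₂ ≈ (0.573, 0.811, 0.120); φ = arcsin(p_z) ≈ 6.92°, λ = atan2(p_y, p_x) ≈ 54.76°.

≈ 7°N, 55°E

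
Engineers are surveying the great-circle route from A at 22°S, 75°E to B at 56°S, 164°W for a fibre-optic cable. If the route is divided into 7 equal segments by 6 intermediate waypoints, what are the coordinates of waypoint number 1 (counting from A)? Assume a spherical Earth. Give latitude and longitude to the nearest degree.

≈ 33°S, 82°E

From cos δ = sin φ₁ sin φ₂ + cos φ₁ cos φ₂ cos Δλ, the central angle is δ ≈ 1.527 rad (87.5°).
Interpolate at f = 1/7 with slerp weights a = sin((1−f)δ)/sin δ ≈ 0.967, b = sin(fδ)/sin δ ≈ 0.217.
p = a·p₁ + b·p₂ ≈ (0.116, 0.833, -0.542); φ = arcsin(p_z) ≈ -32.81°, λ = atan2(p_y, p_x) ≈ 82.10°.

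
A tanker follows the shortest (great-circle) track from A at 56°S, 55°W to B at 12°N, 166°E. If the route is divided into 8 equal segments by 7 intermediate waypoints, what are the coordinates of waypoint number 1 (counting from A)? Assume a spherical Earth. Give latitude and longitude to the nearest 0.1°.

≈ 63.0°S, 83.1°W

Write both endpoints as unit vectors p₁, p₂ with components (cos φ cos λ, cos φ sin λ, sin φ).
The central angle between the endpoints is δ = arccos(p₁·p₂) ≈ 2.196 rad (125.8°).
Interpolate at f = 1/8 with slerp weights a = sin((1−f)δ)/sin δ ≈ 1.158, b = sin(fδ)/sin δ ≈ 0.334.
p = a·p₁ + b·p₂ ≈ (0.054, -0.451, -0.891); φ = arcsin(p_z) ≈ -62.96°, λ = atan2(p_y, p_x) ≈ -83.15°.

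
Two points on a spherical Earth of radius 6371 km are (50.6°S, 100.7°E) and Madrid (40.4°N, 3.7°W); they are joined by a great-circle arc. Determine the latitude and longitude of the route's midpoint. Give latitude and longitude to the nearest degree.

≈ (8°S, 42°E)

Write both endpoints as unit vectors p₁, p₂ with components (cos φ cos λ, cos φ sin λ, sin φ).
The central angle between the endpoints is δ = arccos(p₁·p₂) ≈ 2.241 rad (128.4°).
Interpolate at f = 1/2 with slerp weights a = sin((1−f)δ)/sin δ ≈ 1.149, b = sin(fδ)/sin δ ≈ 1.149.
p = a·p₁ + b·p₂ ≈ (0.738, 0.660, -0.143); φ = arcsin(p_z) ≈ -8.23°, λ = atan2(p_y, p_x) ≈ 41.82°.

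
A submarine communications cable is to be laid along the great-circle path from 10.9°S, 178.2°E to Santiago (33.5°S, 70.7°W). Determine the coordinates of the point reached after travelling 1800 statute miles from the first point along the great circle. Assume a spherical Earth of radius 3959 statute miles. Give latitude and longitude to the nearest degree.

≈ 26°S, 159°W

The haversine formula gives a central angle δ ≈ 1.762 rad (101.0°) between the endpoints. The total great-circle distance is δ·R ≈ 1.762 × 3959 ≈ 6977 mi, so the target fraction is f = 1800/6977 ≈ 0.258.
Interpolate at f ≈ 0.258 with slerp weights a = sin((1−f)δ)/sin δ ≈ 0.984, b = sin(fδ)/sin δ ≈ 0.447.
p = a·p₁ + b·p₂ ≈ (-0.842, -0.322, -0.433); φ = arcsin(p_z) ≈ -25.65°, λ = atan2(p_y, p_x) ≈ -159.09°.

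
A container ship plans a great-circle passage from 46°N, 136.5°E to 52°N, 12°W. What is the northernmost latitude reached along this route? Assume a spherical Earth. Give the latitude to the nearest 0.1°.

The great circle lies in the plane with unit normal n̂ = (p₁ × p₂)/|p₁ × p₂|.
Here n̂_z ≈ -0.228; the vertex latitude is φ_max = arccos|n̂_z| ≈ 76.8°.
Check via Clairaut: cos φ_max = |cos φ₁| · sin C = cos(46.0°)·sin(19.2°) ≈ 0.228, again giving ≈ 76.8°.

≈ 76.8°N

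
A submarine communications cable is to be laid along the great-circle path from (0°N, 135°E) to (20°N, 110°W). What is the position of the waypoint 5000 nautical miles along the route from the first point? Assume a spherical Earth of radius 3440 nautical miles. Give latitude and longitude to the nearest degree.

≈ (22°N, 142°W)

Write both endpoints as unit vectors p₁, p₂ with components (cos φ cos λ, cos φ sin λ, sin φ).
The central angle between the endpoints is δ = arccos(p₁·p₂) ≈ 1.979 rad (113.4°). The total great-circle distance is δ·R ≈ 1.979 × 3440 ≈ 6808 nmi, so the target fraction is f = 5000/6808 ≈ 0.734.
Interpolate at f ≈ 0.734 with slerp weights a = sin((1−f)δ)/sin δ ≈ 0.547, b = sin(fδ)/sin δ ≈ 1.082.
p = a·p₁ + b·p₂ ≈ (-0.734, -0.569, 0.370); φ = arcsin(p_z) ≈ 21.72°, λ = atan2(p_y, p_x) ≈ -142.24°.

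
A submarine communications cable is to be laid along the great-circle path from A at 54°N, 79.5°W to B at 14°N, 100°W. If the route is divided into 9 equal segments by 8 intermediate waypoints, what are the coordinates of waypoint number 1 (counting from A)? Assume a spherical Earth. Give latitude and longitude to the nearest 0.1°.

≈ 49.8°N, 83.2°W

Write both endpoints as unit vectors p₁, p₂ with components (cos φ cos λ, cos φ sin λ, sin φ).
The central angle between the endpoints is δ = arccos(p₁·p₂) ≈ 0.753 rad (43.1°).
Interpolate at f = 1/9 with slerp weights a = sin((1−f)δ)/sin δ ≈ 0.907, b = sin(fδ)/sin δ ≈ 0.122.
p = a·p₁ + b·p₂ ≈ (0.077, -0.641, 0.764); φ = arcsin(p_z) ≈ 49.78°, λ = atan2(p_y, p_x) ≈ -83.19°.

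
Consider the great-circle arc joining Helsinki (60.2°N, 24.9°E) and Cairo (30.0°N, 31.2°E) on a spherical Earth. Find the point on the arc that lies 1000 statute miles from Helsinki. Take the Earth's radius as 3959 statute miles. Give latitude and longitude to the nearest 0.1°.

The haversine formula gives a central angle δ ≈ 0.532 rad (30.5°) between the endpoints. The total great-circle distance is δ·R ≈ 0.532 × 3959 ≈ 2107 mi, so the target fraction is f = 1000/2107 ≈ 0.475.
Interpolate at f ≈ 0.475 with slerp weights a = sin((1−f)δ)/sin δ ≈ 0.544, b = sin(fδ)/sin δ ≈ 0.492.
p = a·p₁ + b·p₂ ≈ (0.610, 0.335, 0.718); φ = arcsin(p_z) ≈ 45.91°, λ = atan2(p_y, p_x) ≈ 28.76°.

≈ 45.9°N, 28.8°E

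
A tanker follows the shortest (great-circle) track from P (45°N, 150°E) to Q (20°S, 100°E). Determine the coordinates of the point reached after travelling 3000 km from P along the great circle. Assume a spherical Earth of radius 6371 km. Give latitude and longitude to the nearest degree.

≈ (24°N, 129°E)

Convert each endpoint to a unit vector on the sphere (x = cos φ cos λ, y = cos φ sin λ, z = sin φ).
The central angle between the endpoints is δ = arccos(p₁·p₂) ≈ 1.384 rad (79.3°). The total great-circle distance is δ·R ≈ 1.384 × 6371 ≈ 8820 km, so the target fraction is f = 3000/8820 ≈ 0.340.
Interpolate at f ≈ 0.340 with slerp weights a = sin((1−f)δ)/sin δ ≈ 0.806, b = sin(fδ)/sin δ ≈ 0.462.
p = a·p₁ + b·p₂ ≈ (-0.569, 0.712, 0.412); φ = arcsin(p_z) ≈ 24.32°, λ = atan2(p_y, p_x) ≈ 128.61°.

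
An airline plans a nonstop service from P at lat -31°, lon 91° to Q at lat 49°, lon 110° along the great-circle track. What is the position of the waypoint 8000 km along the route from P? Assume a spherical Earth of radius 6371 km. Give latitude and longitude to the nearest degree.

≈ lat 40°, lon 106°

Convert each endpoint to a unit vector on the sphere (x = cos φ cos λ, y = cos φ sin λ, z = sin φ).
The central angle between the endpoints is δ = arccos(p₁·p₂) ≈ 1.427 rad (81.8°). The total great-circle distance is δ·R ≈ 1.427 × 6371 ≈ 9093 km, so the target fraction is f = 8000/9093 ≈ 0.880.
Interpolate at f ≈ 0.880 with slerp weights a = sin((1−f)δ)/sin δ ≈ 0.173, b = sin(fδ)/sin δ ≈ 0.961.
p = a·p₁ + b·p₂ ≈ (-0.218, 0.740, 0.636); φ = arcsin(p_z) ≈ 39.50°, λ = atan2(p_y, p_x) ≈ 106.42°.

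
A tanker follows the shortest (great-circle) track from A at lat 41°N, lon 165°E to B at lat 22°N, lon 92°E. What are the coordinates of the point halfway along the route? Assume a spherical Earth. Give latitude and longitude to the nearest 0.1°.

Convert each endpoint to a unit vector on the sphere (x = cos φ cos λ, y = cos φ sin λ, z = sin φ).
The central angle between the endpoints is δ = arccos(p₁·p₂) ≈ 1.104 rad (63.2°).
Interpolate at f = 1/2 with slerp weights a = sin((1−f)δ)/sin δ ≈ 0.587, b = sin(fδ)/sin δ ≈ 0.587.
p = a·p₁ + b·p₂ ≈ (-0.447, 0.659, 0.605); φ = arcsin(p_z) ≈ 37.24°, λ = atan2(p_y, p_x) ≈ 124.16°.

≈ lat 37.2°N, lon 124.2°E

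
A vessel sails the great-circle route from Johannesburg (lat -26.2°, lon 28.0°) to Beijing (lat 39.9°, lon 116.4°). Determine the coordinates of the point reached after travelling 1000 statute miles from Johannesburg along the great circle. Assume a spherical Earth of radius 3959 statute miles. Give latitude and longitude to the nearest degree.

Write both endpoints as unit vectors p₁, p₂ with components (cos φ cos λ, cos φ sin λ, sin φ).
The central angle between the endpoints is δ = arccos(p₁·p₂) ≈ 1.838 rad (105.3°). The total great-circle distance is δ·R ≈ 1.838 × 3959 ≈ 7276 mi, so the target fraction is f = 1000/7276 ≈ 0.137.
Interpolate at f ≈ 0.137 with slerp weights a = sin((1−f)δ)/sin δ ≈ 1.037, b = sin(fδ)/sin δ ≈ 0.259.
p = a·p₁ + b·p₂ ≈ (0.733, 0.615, -0.291); φ = arcsin(p_z) ≈ -16.95°, λ = atan2(p_y, p_x) ≈ 39.99°.

≈ lat -17°, lon 40°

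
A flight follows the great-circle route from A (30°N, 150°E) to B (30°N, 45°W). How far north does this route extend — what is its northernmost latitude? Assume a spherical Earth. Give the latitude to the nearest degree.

≈ 77°N

The great circle lies in the plane with unit normal n̂ = (p₁ × p₂)/|p₁ × p₂|.
Here n̂_z ≈ +0.221; the vertex latitude is φ_max = arccos|n̂_z| ≈ 77.3°.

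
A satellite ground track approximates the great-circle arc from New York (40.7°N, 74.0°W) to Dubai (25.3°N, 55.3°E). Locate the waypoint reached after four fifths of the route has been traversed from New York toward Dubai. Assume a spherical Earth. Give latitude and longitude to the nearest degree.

Write both endpoints as unit vectors p₁, p₂ with components (cos φ cos λ, cos φ sin λ, sin φ).
The central angle between the endpoints is δ = arccos(p₁·p₂) ≈ 1.727 rad (98.9°).
Interpolate at f = 4/5 with slerp weights a = sin((1−f)δ)/sin δ ≈ 0.343, b = sin(fδ)/sin δ ≈ 0.994.
p = a·p₁ + b·p₂ ≈ (0.583, 0.489, 0.648); φ = arcsin(p_z) ≈ 40.42°, λ = atan2(p_y, p_x) ≈ 39.99°.

≈ 40°N, 40°E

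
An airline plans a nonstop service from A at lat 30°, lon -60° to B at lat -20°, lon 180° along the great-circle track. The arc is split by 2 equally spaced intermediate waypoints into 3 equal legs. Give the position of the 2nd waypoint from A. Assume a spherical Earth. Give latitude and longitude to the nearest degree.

≈ lat 0°, lon -142°

Write both endpoints as unit vectors p₁, p₂ with components (cos φ cos λ, cos φ sin λ, sin φ).
The central angle between the endpoints is δ = arccos(p₁·p₂) ≈ 2.187 rad (125.3°).
Interpolate at f = 2/3 with slerp weights a = sin((1−f)δ)/sin δ ≈ 0.816, b = sin(fδ)/sin δ ≈ 1.218.
p = a·p₁ + b·p₂ ≈ (-0.791, -0.612, -0.008); φ = arcsin(p_z) ≈ -0.48°, λ = atan2(p_y, p_x) ≈ -142.25°.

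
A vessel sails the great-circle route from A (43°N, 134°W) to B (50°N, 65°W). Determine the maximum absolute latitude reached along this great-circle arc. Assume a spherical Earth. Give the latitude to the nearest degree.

≈ 53°N

The great circle lies in the plane with unit normal n̂ = (p₁ × p₂)/|p₁ × p₂|.
Here n̂_z ≈ +0.607; the vertex latitude is φ_max = arccos|n̂_z| ≈ 52.6°.
Check via Clairaut: cos φ_max = |cos φ₁| · sin C = cos(43.0°)·sin(56.1°) ≈ 0.607, again giving ≈ 52.6°.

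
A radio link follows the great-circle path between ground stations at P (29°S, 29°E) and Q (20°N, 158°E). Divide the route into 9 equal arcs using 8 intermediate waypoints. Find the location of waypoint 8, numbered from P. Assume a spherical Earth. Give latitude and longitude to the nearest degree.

The haversine formula gives a central angle δ ≈ 2.323 rad (133.1°) between the endpoints.
Interpolate at f = 8/9 with slerp weights a = sin((1−f)δ)/sin δ ≈ 0.349, b = sin(fδ)/sin δ ≈ 1.206.
p = a·p₁ + b·p₂ ≈ (-0.783, 0.573, 0.243); φ = arcsin(p_z) ≈ 14.06°, λ = atan2(p_y, p_x) ≈ 143.83°.

≈ (14°N, 144°E)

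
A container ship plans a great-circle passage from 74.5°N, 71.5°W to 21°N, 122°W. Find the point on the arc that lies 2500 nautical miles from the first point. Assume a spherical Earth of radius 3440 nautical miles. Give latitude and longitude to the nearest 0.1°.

Convert each endpoint to a unit vector on the sphere (x = cos φ cos λ, y = cos φ sin λ, z = sin φ).
The central angle between the endpoints is δ = arccos(p₁·p₂) ≈ 1.043 rad (59.7°). The total great-circle distance is δ·R ≈ 1.043 × 3440 ≈ 3586 nmi, so the target fraction is f = 2500/3586 ≈ 0.697.
Interpolate at f ≈ 0.697 with slerp weights a = sin((1−f)δ)/sin δ ≈ 0.360, b = sin(fδ)/sin δ ≈ 0.769.
p = a·p₁ + b·p₂ ≈ (-0.350, -0.700, 0.622); φ = arcsin(p_z) ≈ 38.48°, λ = atan2(p_y, p_x) ≈ -116.56°.

≈ 38.5°N, 116.6°W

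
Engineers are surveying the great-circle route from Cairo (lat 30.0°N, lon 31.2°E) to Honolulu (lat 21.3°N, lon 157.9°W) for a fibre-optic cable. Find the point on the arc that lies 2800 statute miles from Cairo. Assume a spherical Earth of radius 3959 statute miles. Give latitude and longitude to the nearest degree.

Write both endpoints as unit vectors p₁, p₂ with components (cos φ cos λ, cos φ sin λ, sin φ).
The central angle between the endpoints is δ = arccos(p₁·p₂) ≈ 2.233 rad (128.0°). The total great-circle distance is δ·R ≈ 2.233 × 3959 ≈ 8842 mi, so the target fraction is f = 2800/8842 ≈ 0.317.
Interpolate at f ≈ 0.317 with slerp weights a = sin((1−f)δ)/sin δ ≈ 1.267, b = sin(fδ)/sin δ ≈ 0.824.
p = a·p₁ + b·p₂ ≈ (0.227, 0.280, 0.933); φ = arcsin(p_z) ≈ 68.88°, λ = atan2(p_y, p_x) ≈ 50.90°.

≈ lat 69°N, lon 51°E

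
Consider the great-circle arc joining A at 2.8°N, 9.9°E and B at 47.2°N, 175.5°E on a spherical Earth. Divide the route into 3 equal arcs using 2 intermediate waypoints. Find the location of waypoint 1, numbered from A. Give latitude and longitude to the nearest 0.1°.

Write both endpoints as unit vectors p₁, p₂ with components (cos φ cos λ, cos φ sin λ, sin φ).
The central angle between the endpoints is δ = arccos(p₁·p₂) ≈ 2.241 rad (128.4°).
Interpolate at f = 1/3 with slerp weights a = sin((1−f)δ)/sin δ ≈ 1.273, b = sin(fδ)/sin δ ≈ 0.867.
p = a·p₁ + b·p₂ ≈ (0.665, 0.265, 0.699); φ = arcsin(p_z) ≈ 44.31°, λ = atan2(p_y, p_x) ≈ 21.72°.

≈ 44.3°N, 21.7°E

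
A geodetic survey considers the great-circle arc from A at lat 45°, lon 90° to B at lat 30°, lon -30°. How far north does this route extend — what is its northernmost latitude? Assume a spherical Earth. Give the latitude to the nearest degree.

≈ 58°

The great circle lies in the plane with unit normal n̂ = (p₁ × p₂)/|p₁ × p₂|.
Here n̂_z ≈ -0.531; the vertex latitude is φ_max = arccos|n̂_z| ≈ 57.9°.
Check via Clairaut: cos φ_max = |cos φ₁| · sin C = cos(45.0°)·sin(48.7°) ≈ 0.531, again giving ≈ 57.9°.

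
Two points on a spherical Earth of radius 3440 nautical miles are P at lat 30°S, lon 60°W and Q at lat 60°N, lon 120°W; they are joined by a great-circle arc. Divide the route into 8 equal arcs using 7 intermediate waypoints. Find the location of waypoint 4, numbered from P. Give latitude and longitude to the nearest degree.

Convert each endpoint to a unit vector on the sphere (x = cos φ cos λ, y = cos φ sin λ, z = sin φ).
The central angle between the endpoints is δ = arccos(p₁·p₂) ≈ 1.789 rad (102.5°).
Interpolate at f = 4/8 with slerp weights a = sin((1−f)δ)/sin δ ≈ 0.799, b = sin(fδ)/sin δ ≈ 0.799.
p = a·p₁ + b·p₂ ≈ (0.146, -0.945, 0.292); φ = arcsin(p_z) ≈ 17.00°, λ = atan2(p_y, p_x) ≈ -81.21°.

≈ lat 17°N, lon 81°W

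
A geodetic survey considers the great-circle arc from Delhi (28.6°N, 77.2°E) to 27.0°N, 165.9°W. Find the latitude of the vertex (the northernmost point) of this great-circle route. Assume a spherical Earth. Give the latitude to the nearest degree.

The great circle lies in the plane with unit normal n̂ = (p₁ × p₂)/|p₁ × p₂|.
Here n̂_z ≈ +0.704; the vertex latitude is φ_max = arccos|n̂_z| ≈ 45.2°.

≈ 45°N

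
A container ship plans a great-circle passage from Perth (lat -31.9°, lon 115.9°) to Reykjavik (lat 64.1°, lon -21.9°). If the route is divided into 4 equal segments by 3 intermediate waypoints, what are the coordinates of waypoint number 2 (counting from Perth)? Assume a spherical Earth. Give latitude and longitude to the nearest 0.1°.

Write both endpoints as unit vectors p₁, p₂ with components (cos φ cos λ, cos φ sin λ, sin φ).
The central angle between the endpoints is δ = arccos(p₁·p₂) ≈ 2.419 rad (138.6°).
Interpolate at f = 2/4 with slerp weights a = sin((1−f)δ)/sin δ ≈ 1.414, b = sin(fδ)/sin δ ≈ 1.414.
p = a·p₁ + b·p₂ ≈ (0.049, 0.850, 0.525); φ = arcsin(p_z) ≈ 31.66°, λ = atan2(p_y, p_x) ≈ 86.72°.

≈ lat 31.7°, lon 86.7°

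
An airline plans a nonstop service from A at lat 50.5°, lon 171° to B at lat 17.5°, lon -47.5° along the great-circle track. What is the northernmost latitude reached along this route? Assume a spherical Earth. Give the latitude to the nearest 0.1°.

≈ 67.1°

The great circle lies in the plane with unit normal n̂ = (p₁ × p₂)/|p₁ × p₂|.
Here n̂_z ≈ +0.389; the vertex latitude is φ_max = arccos|n̂_z| ≈ 67.1°.
Check via Clairaut: cos φ_max = |cos φ₁| · sin C = cos(50.5°)·sin(37.7°) ≈ 0.389, again giving ≈ 67.1°.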